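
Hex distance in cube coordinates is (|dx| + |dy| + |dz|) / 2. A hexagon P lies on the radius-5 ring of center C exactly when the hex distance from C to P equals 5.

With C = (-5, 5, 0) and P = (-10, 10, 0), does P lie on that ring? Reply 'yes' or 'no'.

|px - cx| = |-10 - (-5)| = 5
|py - cy| = |10 - 5| = 5
|pz - cz| = |0 - 0| = 0
distance = (5+5+0)/2 = 10/2 = 5
radius = 5; distance == radius -> yes

Answer: yes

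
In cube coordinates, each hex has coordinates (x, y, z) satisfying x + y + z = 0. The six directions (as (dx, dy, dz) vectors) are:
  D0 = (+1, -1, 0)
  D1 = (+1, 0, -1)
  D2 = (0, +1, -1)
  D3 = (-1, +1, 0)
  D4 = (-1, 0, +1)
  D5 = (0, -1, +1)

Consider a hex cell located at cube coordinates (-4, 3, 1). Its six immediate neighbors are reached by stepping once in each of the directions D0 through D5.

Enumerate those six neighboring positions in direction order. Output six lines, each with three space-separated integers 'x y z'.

Answer: -3 2 1
-3 3 0
-4 4 0
-5 4 1
-5 3 2
-4 2 2

Derivation:
Center: (-4, 3, 1). Add each direction:
  D0: (-4, 3, 1) + (1, -1, 0) = (-3, 2, 1)
  D1: (-4, 3, 1) + (1, 0, -1) = (-3, 3, 0)
  D2: (-4, 3, 1) + (0, 1, -1) = (-4, 4, 0)
  D3: (-4, 3, 1) + (-1, 1, 0) = (-5, 4, 1)
  D4: (-4, 3, 1) + (-1, 0, 1) = (-5, 3, 2)
  D5: (-4, 3, 1) + (0, -1, 1) = (-4, 2, 2)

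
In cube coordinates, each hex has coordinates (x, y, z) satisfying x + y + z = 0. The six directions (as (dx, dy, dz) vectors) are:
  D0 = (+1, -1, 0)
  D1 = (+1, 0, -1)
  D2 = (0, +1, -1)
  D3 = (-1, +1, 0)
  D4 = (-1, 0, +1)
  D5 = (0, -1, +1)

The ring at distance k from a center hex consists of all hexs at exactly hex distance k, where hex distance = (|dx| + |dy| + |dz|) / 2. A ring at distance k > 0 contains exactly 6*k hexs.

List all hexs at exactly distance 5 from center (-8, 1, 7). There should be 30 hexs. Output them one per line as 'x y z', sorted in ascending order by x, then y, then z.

Answer: -13 1 12
-13 2 11
-13 3 10
-13 4 9
-13 5 8
-13 6 7
-12 0 12
-12 6 6
-11 -1 12
-11 6 5
-10 -2 12
-10 6 4
-9 -3 12
-9 6 3
-8 -4 12
-8 6 2
-7 -4 11
-7 5 2
-6 -4 10
-6 4 2
-5 -4 9
-5 3 2
-4 -4 8
-4 2 2
-3 -4 7
-3 -3 6
-3 -2 5
-3 -1 4
-3 0 3
-3 1 2

Derivation:
Walk ring at distance 5 from (-8, 1, 7):
Start at center + D4*5 = (-13, 1, 12)
  hex 0: (-13, 1, 12)
  hex 1: (-12, 0, 12)
  hex 2: (-11, -1, 12)
  hex 3: (-10, -2, 12)
  hex 4: (-9, -3, 12)
  hex 5: (-8, -4, 12)
  hex 6: (-7, -4, 11)
  hex 7: (-6, -4, 10)
  hex 8: (-5, -4, 9)
  hex 9: (-4, -4, 8)
  hex 10: (-3, -4, 7)
  hex 11: (-3, -3, 6)
  hex 12: (-3, -2, 5)
  hex 13: (-3, -1, 4)
  hex 14: (-3, 0, 3)
  hex 15: (-3, 1, 2)
  hex 16: (-4, 2, 2)
  hex 17: (-5, 3, 2)
  hex 18: (-6, 4, 2)
  hex 19: (-7, 5, 2)
  hex 20: (-8, 6, 2)
  hex 21: (-9, 6, 3)
  hex 22: (-10, 6, 4)
  hex 23: (-11, 6, 5)
  hex 24: (-12, 6, 6)
  hex 25: (-13, 6, 7)
  hex 26: (-13, 5, 8)
  hex 27: (-13, 4, 9)
  hex 28: (-13, 3, 10)
  hex 29: (-13, 2, 11)
Sorted: 30 hexes.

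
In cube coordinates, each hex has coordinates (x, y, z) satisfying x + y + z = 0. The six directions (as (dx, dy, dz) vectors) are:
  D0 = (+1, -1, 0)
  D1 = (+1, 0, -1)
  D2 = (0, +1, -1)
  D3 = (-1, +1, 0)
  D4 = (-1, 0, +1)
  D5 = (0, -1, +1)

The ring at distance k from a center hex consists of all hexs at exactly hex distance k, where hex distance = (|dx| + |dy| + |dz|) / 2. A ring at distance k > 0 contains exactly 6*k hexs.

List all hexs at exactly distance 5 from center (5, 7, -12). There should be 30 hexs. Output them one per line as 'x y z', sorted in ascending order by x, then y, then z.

Answer: 0 7 -7
0 8 -8
0 9 -9
0 10 -10
0 11 -11
0 12 -12
1 6 -7
1 12 -13
2 5 -7
2 12 -14
3 4 -7
3 12 -15
4 3 -7
4 12 -16
5 2 -7
5 12 -17
6 2 -8
6 11 -17
7 2 -9
7 10 -17
8 2 -10
8 9 -17
9 2 -11
9 8 -17
10 2 -12
10 3 -13
10 4 -14
10 5 -15
10 6 -16
10 7 -17

Derivation:
Walk ring at distance 5 from (5, 7, -12):
Start at center + D4*5 = (0, 7, -7)
  hex 0: (0, 7, -7)
  hex 1: (1, 6, -7)
  hex 2: (2, 5, -7)
  hex 3: (3, 4, -7)
  hex 4: (4, 3, -7)
  hex 5: (5, 2, -7)
  hex 6: (6, 2, -8)
  hex 7: (7, 2, -9)
  hex 8: (8, 2, -10)
  hex 9: (9, 2, -11)
  hex 10: (10, 2, -12)
  hex 11: (10, 3, -13)
  hex 12: (10, 4, -14)
  hex 13: (10, 5, -15)
  hex 14: (10, 6, -16)
  hex 15: (10, 7, -17)
  hex 16: (9, 8, -17)
  hex 17: (8, 9, -17)
  hex 18: (7, 10, -17)
  hex 19: (6, 11, -17)
  hex 20: (5, 12, -17)
  hex 21: (4, 12, -16)
  hex 22: (3, 12, -15)
  hex 23: (2, 12, -14)
  hex 24: (1, 12, -13)
  hex 25: (0, 12, -12)
  hex 26: (0, 11, -11)
  hex 27: (0, 10, -10)
  hex 28: (0, 9, -9)
  hex 29: (0, 8, -8)
Sorted: 30 hexes.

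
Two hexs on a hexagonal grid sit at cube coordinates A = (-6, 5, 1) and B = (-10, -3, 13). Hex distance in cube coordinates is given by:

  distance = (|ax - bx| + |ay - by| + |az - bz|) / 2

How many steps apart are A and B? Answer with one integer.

|ax - bx| = |-6 - (-10)| = 4
|ay - by| = |5 - (-3)| = 8
|az - bz| = |1 - 13| = 12
distance = (4 + 8 + 12) / 2 = 24 / 2 = 12

Answer: 12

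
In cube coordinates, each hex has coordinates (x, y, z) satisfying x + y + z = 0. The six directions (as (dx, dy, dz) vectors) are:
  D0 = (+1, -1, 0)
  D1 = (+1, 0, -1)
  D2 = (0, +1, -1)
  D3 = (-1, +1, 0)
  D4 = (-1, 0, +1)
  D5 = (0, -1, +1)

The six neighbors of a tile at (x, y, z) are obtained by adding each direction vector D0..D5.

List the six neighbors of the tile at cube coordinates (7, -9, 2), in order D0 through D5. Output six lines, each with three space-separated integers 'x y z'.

Answer: 8 -10 2
8 -9 1
7 -8 1
6 -8 2
6 -9 3
7 -10 3

Derivation:
Center: (7, -9, 2). Add each direction:
  D0: (7, -9, 2) + (1, -1, 0) = (8, -10, 2)
  D1: (7, -9, 2) + (1, 0, -1) = (8, -9, 1)
  D2: (7, -9, 2) + (0, 1, -1) = (7, -8, 1)
  D3: (7, -9, 2) + (-1, 1, 0) = (6, -8, 2)
  D4: (7, -9, 2) + (-1, 0, 1) = (6, -9, 3)
  D5: (7, -9, 2) + (0, -1, 1) = (7, -10, 3)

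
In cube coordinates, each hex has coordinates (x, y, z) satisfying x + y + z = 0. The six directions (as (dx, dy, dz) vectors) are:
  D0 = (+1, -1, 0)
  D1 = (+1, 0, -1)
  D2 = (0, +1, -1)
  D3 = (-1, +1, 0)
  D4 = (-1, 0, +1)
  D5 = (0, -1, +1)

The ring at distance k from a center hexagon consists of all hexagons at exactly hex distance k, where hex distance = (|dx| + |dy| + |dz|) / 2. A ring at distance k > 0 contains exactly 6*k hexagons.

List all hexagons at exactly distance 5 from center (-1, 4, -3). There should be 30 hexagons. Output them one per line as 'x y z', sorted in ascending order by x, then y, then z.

Answer: -6 4 2
-6 5 1
-6 6 0
-6 7 -1
-6 8 -2
-6 9 -3
-5 3 2
-5 9 -4
-4 2 2
-4 9 -5
-3 1 2
-3 9 -6
-2 0 2
-2 9 -7
-1 -1 2
-1 9 -8
0 -1 1
0 8 -8
1 -1 0
1 7 -8
2 -1 -1
2 6 -8
3 -1 -2
3 5 -8
4 -1 -3
4 0 -4
4 1 -5
4 2 -6
4 3 -7
4 4 -8

Derivation:
Walk ring at distance 5 from (-1, 4, -3):
Start at center + D4*5 = (-6, 4, 2)
  hex 0: (-6, 4, 2)
  hex 1: (-5, 3, 2)
  hex 2: (-4, 2, 2)
  hex 3: (-3, 1, 2)
  hex 4: (-2, 0, 2)
  hex 5: (-1, -1, 2)
  hex 6: (0, -1, 1)
  hex 7: (1, -1, 0)
  hex 8: (2, -1, -1)
  hex 9: (3, -1, -2)
  hex 10: (4, -1, -3)
  hex 11: (4, 0, -4)
  hex 12: (4, 1, -5)
  hex 13: (4, 2, -6)
  hex 14: (4, 3, -7)
  hex 15: (4, 4, -8)
  hex 16: (3, 5, -8)
  hex 17: (2, 6, -8)
  hex 18: (1, 7, -8)
  hex 19: (0, 8, -8)
  hex 20: (-1, 9, -8)
  hex 21: (-2, 9, -7)
  hex 22: (-3, 9, -6)
  hex 23: (-4, 9, -5)
  hex 24: (-5, 9, -4)
  hex 25: (-6, 9, -3)
  hex 26: (-6, 8, -2)
  hex 27: (-6, 7, -1)
  hex 28: (-6, 6, 0)
  hex 29: (-6, 5, 1)
Sorted: 30 hexes.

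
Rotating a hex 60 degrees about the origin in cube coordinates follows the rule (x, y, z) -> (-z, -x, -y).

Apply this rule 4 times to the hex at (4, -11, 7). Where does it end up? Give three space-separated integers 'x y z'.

Answer: 7 4 -11

Derivation:
Start: (4, -11, 7)
Step 1: (4, -11, 7) -> (-(7), -(4), -(-11)) = (-7, -4, 11)
Step 2: (-7, -4, 11) -> (-(11), -(-7), -(-4)) = (-11, 7, 4)
Step 3: (-11, 7, 4) -> (-(4), -(-11), -(7)) = (-4, 11, -7)
Step 4: (-4, 11, -7) -> (-(-7), -(-4), -(11)) = (7, 4, -11)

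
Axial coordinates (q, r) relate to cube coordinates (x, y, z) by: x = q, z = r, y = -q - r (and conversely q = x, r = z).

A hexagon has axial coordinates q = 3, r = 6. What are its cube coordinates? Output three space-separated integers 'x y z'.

x = q = 3
z = r = 6
y = -x - z = -(3) - (6) = -9

Answer: 3 -9 6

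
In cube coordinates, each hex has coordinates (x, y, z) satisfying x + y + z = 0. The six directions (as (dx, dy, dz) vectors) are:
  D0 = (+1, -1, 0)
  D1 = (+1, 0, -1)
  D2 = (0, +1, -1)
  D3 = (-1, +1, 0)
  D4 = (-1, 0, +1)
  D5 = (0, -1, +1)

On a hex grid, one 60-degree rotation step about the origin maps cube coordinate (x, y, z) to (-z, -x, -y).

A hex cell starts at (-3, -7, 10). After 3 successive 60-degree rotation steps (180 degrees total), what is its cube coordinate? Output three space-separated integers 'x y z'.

Answer: 3 7 -10

Derivation:
Start: (-3, -7, 10)
Step 1: (-3, -7, 10) -> (-(10), -(-3), -(-7)) = (-10, 3, 7)
Step 2: (-10, 3, 7) -> (-(7), -(-10), -(3)) = (-7, 10, -3)
Step 3: (-7, 10, -3) -> (-(-3), -(-7), -(10)) = (3, 7, -10)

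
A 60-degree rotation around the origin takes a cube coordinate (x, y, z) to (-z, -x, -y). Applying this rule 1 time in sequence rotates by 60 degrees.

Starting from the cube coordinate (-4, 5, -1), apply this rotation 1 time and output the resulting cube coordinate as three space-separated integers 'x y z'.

Answer: 1 4 -5

Derivation:
Start: (-4, 5, -1)
Step 1: (-4, 5, -1) -> (-(-1), -(-4), -(5)) = (1, 4, -5)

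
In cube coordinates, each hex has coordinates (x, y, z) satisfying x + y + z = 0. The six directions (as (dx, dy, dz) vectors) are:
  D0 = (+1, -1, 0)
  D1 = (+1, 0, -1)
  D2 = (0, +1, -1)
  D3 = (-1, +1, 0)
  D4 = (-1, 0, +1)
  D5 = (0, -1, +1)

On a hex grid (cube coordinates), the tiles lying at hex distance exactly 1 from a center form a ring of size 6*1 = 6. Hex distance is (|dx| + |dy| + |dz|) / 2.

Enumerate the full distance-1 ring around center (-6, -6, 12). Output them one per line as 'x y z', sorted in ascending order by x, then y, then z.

Answer: -7 -6 13
-7 -5 12
-6 -7 13
-6 -5 11
-5 -7 12
-5 -6 11

Derivation:
Walk ring at distance 1 from (-6, -6, 12):
Start at center + D4*1 = (-7, -6, 13)
  hex 0: (-7, -6, 13)
  hex 1: (-6, -7, 13)
  hex 2: (-5, -7, 12)
  hex 3: (-5, -6, 11)
  hex 4: (-6, -5, 11)
  hex 5: (-7, -5, 12)
Sorted: 6 hexes.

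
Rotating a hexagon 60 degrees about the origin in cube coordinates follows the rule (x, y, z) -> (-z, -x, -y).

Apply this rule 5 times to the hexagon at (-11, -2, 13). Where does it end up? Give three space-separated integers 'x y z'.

Answer: 2 -13 11

Derivation:
Start: (-11, -2, 13)
Step 1: (-11, -2, 13) -> (-(13), -(-11), -(-2)) = (-13, 11, 2)
Step 2: (-13, 11, 2) -> (-(2), -(-13), -(11)) = (-2, 13, -11)
Step 3: (-2, 13, -11) -> (-(-11), -(-2), -(13)) = (11, 2, -13)
Step 4: (11, 2, -13) -> (-(-13), -(11), -(2)) = (13, -11, -2)
Step 5: (13, -11, -2) -> (-(-2), -(13), -(-11)) = (2, -13, 11)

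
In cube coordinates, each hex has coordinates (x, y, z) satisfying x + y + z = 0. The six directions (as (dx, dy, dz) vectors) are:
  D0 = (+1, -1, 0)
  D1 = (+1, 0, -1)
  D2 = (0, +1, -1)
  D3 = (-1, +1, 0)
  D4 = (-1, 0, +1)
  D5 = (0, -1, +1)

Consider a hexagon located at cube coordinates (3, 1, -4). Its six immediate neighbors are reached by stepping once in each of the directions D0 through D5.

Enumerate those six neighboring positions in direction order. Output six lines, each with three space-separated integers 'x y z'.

Answer: 4 0 -4
4 1 -5
3 2 -5
2 2 -4
2 1 -3
3 0 -3

Derivation:
Center: (3, 1, -4). Add each direction:
  D0: (3, 1, -4) + (1, -1, 0) = (4, 0, -4)
  D1: (3, 1, -4) + (1, 0, -1) = (4, 1, -5)
  D2: (3, 1, -4) + (0, 1, -1) = (3, 2, -5)
  D3: (3, 1, -4) + (-1, 1, 0) = (2, 2, -4)
  D4: (3, 1, -4) + (-1, 0, 1) = (2, 1, -3)
  D5: (3, 1, -4) + (0, -1, 1) = (3, 0, -3)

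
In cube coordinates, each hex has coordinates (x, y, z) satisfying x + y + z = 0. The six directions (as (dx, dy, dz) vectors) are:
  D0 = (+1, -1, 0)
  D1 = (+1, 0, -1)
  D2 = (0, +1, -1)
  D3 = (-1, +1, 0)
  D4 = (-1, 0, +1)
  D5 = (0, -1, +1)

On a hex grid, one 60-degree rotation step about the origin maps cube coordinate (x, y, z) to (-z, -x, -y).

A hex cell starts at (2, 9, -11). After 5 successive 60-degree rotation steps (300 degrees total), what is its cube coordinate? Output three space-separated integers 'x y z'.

Answer: -9 11 -2

Derivation:
Start: (2, 9, -11)
Step 1: (2, 9, -11) -> (-(-11), -(2), -(9)) = (11, -2, -9)
Step 2: (11, -2, -9) -> (-(-9), -(11), -(-2)) = (9, -11, 2)
Step 3: (9, -11, 2) -> (-(2), -(9), -(-11)) = (-2, -9, 11)
Step 4: (-2, -9, 11) -> (-(11), -(-2), -(-9)) = (-11, 2, 9)
Step 5: (-11, 2, 9) -> (-(9), -(-11), -(2)) = (-9, 11, -2)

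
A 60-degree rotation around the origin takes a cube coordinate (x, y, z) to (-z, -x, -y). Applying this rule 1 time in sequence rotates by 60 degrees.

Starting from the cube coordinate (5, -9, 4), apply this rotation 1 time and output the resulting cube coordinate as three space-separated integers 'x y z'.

Answer: -4 -5 9

Derivation:
Start: (5, -9, 4)
Step 1: (5, -9, 4) -> (-(4), -(5), -(-9)) = (-4, -5, 9)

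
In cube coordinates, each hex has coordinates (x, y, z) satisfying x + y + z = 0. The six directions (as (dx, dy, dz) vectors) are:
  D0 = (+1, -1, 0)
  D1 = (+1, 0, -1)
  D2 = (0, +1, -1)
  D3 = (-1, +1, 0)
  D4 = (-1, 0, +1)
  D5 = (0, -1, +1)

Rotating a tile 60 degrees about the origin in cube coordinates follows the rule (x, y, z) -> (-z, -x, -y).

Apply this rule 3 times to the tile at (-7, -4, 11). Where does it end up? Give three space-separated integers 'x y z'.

Answer: 7 4 -11

Derivation:
Start: (-7, -4, 11)
Step 1: (-7, -4, 11) -> (-(11), -(-7), -(-4)) = (-11, 7, 4)
Step 2: (-11, 7, 4) -> (-(4), -(-11), -(7)) = (-4, 11, -7)
Step 3: (-4, 11, -7) -> (-(-7), -(-4), -(11)) = (7, 4, -11)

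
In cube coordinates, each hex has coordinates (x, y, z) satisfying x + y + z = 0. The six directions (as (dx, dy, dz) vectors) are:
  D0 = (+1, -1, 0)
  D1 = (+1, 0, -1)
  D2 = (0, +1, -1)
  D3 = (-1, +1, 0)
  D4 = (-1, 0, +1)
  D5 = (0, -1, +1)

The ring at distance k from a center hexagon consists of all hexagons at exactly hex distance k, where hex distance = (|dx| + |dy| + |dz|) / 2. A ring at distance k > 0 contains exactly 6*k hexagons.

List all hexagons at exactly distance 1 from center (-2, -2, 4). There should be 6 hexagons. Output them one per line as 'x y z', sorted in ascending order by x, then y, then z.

Answer: -3 -2 5
-3 -1 4
-2 -3 5
-2 -1 3
-1 -3 4
-1 -2 3

Derivation:
Walk ring at distance 1 from (-2, -2, 4):
Start at center + D4*1 = (-3, -2, 5)
  hex 0: (-3, -2, 5)
  hex 1: (-2, -3, 5)
  hex 2: (-1, -3, 4)
  hex 3: (-1, -2, 3)
  hex 4: (-2, -1, 3)
  hex 5: (-3, -1, 4)
Sorted: 6 hexes.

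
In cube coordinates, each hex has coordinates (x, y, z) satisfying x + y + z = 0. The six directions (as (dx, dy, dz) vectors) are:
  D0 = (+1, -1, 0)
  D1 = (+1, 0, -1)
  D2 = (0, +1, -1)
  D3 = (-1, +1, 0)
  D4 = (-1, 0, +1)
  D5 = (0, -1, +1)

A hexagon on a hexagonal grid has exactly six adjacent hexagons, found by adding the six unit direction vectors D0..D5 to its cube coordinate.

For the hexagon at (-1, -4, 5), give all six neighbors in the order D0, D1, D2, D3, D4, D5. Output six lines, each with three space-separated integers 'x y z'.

Center: (-1, -4, 5). Add each direction:
  D0: (-1, -4, 5) + (1, -1, 0) = (0, -5, 5)
  D1: (-1, -4, 5) + (1, 0, -1) = (0, -4, 4)
  D2: (-1, -4, 5) + (0, 1, -1) = (-1, -3, 4)
  D3: (-1, -4, 5) + (-1, 1, 0) = (-2, -3, 5)
  D4: (-1, -4, 5) + (-1, 0, 1) = (-2, -4, 6)
  D5: (-1, -4, 5) + (0, -1, 1) = (-1, -5, 6)

Answer: 0 -5 5
0 -4 4
-1 -3 4
-2 -3 5
-2 -4 6
-1 -5 6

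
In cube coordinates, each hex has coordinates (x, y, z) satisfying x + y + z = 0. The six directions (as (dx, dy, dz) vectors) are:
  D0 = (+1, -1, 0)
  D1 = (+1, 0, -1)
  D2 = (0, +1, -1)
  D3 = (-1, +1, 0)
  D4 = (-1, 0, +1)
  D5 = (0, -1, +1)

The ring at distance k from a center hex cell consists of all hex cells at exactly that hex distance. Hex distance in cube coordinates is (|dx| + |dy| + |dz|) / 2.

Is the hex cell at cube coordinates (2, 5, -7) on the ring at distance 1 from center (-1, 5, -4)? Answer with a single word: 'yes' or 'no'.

|px - cx| = |2 - (-1)| = 3
|py - cy| = |5 - 5| = 0
|pz - cz| = |-7 - (-4)| = 3
distance = (3+0+3)/2 = 6/2 = 3
radius = 1; distance != radius -> no

Answer: no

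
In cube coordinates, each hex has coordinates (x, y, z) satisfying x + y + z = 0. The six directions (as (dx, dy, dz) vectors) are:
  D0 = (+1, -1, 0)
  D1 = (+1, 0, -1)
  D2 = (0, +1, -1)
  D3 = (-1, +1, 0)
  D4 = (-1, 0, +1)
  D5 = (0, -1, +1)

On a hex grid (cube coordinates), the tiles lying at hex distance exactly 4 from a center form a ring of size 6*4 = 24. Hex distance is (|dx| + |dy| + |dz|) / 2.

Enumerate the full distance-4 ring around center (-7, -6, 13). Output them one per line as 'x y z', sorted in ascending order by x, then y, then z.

Walk ring at distance 4 from (-7, -6, 13):
Start at center + D4*4 = (-11, -6, 17)
  hex 0: (-11, -6, 17)
  hex 1: (-10, -7, 17)
  hex 2: (-9, -8, 17)
  hex 3: (-8, -9, 17)
  hex 4: (-7, -10, 17)
  hex 5: (-6, -10, 16)
  hex 6: (-5, -10, 15)
  hex 7: (-4, -10, 14)
  hex 8: (-3, -10, 13)
  hex 9: (-3, -9, 12)
  hex 10: (-3, -8, 11)
  hex 11: (-3, -7, 10)
  hex 12: (-3, -6, 9)
  hex 13: (-4, -5, 9)
  hex 14: (-5, -4, 9)
  hex 15: (-6, -3, 9)
  hex 16: (-7, -2, 9)
  hex 17: (-8, -2, 10)
  hex 18: (-9, -2, 11)
  hex 19: (-10, -2, 12)
  hex 20: (-11, -2, 13)
  hex 21: (-11, -3, 14)
  hex 22: (-11, -4, 15)
  hex 23: (-11, -5, 16)
Sorted: 24 hexes.

Answer: -11 -6 17
-11 -5 16
-11 -4 15
-11 -3 14
-11 -2 13
-10 -7 17
-10 -2 12
-9 -8 17
-9 -2 11
-8 -9 17
-8 -2 10
-7 -10 17
-7 -2 9
-6 -10 16
-6 -3 9
-5 -10 15
-5 -4 9
-4 -10 14
-4 -5 9
-3 -10 13
-3 -9 12
-3 -8 11
-3 -7 10
-3 -6 9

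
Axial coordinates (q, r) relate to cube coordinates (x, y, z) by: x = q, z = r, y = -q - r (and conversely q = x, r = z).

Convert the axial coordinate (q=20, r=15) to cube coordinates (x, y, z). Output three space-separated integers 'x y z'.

Answer: 20 -35 15

Derivation:
x = q = 20
z = r = 15
y = -x - z = -(20) - (15) = -35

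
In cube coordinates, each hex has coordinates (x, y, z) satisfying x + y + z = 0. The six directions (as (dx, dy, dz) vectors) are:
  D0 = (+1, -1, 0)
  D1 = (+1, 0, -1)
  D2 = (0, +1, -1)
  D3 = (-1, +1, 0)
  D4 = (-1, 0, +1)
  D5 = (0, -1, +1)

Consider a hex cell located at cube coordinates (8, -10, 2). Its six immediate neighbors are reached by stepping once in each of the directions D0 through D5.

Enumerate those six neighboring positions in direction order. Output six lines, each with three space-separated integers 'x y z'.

Answer: 9 -11 2
9 -10 1
8 -9 1
7 -9 2
7 -10 3
8 -11 3

Derivation:
Center: (8, -10, 2). Add each direction:
  D0: (8, -10, 2) + (1, -1, 0) = (9, -11, 2)
  D1: (8, -10, 2) + (1, 0, -1) = (9, -10, 1)
  D2: (8, -10, 2) + (0, 1, -1) = (8, -9, 1)
  D3: (8, -10, 2) + (-1, 1, 0) = (7, -9, 2)
  D4: (8, -10, 2) + (-1, 0, 1) = (7, -10, 3)
  D5: (8, -10, 2) + (0, -1, 1) = (8, -11, 3)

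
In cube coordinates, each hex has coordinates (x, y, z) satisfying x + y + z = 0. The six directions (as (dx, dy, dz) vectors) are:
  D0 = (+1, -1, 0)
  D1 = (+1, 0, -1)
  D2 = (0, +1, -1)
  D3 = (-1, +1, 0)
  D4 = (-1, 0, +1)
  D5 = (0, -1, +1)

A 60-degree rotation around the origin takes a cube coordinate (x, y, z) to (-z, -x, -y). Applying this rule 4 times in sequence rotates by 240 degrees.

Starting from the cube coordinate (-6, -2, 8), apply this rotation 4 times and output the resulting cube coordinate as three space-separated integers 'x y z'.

Answer: 8 -6 -2

Derivation:
Start: (-6, -2, 8)
Step 1: (-6, -2, 8) -> (-(8), -(-6), -(-2)) = (-8, 6, 2)
Step 2: (-8, 6, 2) -> (-(2), -(-8), -(6)) = (-2, 8, -6)
Step 3: (-2, 8, -6) -> (-(-6), -(-2), -(8)) = (6, 2, -8)
Step 4: (6, 2, -8) -> (-(-8), -(6), -(2)) = (8, -6, -2)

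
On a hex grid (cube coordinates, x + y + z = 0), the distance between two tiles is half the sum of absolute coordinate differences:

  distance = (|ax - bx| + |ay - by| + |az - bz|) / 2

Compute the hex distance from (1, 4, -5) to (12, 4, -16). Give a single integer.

Answer: 11

Derivation:
|ax - bx| = |1 - 12| = 11
|ay - by| = |4 - 4| = 0
|az - bz| = |-5 - (-16)| = 11
distance = (11 + 0 + 11) / 2 = 22 / 2 = 11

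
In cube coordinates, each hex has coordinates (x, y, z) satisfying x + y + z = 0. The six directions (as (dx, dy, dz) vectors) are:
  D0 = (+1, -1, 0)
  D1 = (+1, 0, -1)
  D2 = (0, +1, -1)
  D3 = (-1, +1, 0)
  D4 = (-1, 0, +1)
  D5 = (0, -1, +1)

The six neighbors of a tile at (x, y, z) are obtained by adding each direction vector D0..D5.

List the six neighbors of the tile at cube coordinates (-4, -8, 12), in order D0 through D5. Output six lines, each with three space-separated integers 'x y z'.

Answer: -3 -9 12
-3 -8 11
-4 -7 11
-5 -7 12
-5 -8 13
-4 -9 13

Derivation:
Center: (-4, -8, 12). Add each direction:
  D0: (-4, -8, 12) + (1, -1, 0) = (-3, -9, 12)
  D1: (-4, -8, 12) + (1, 0, -1) = (-3, -8, 11)
  D2: (-4, -8, 12) + (0, 1, -1) = (-4, -7, 11)
  D3: (-4, -8, 12) + (-1, 1, 0) = (-5, -7, 12)
  D4: (-4, -8, 12) + (-1, 0, 1) = (-5, -8, 13)
  D5: (-4, -8, 12) + (0, -1, 1) = (-4, -9, 13)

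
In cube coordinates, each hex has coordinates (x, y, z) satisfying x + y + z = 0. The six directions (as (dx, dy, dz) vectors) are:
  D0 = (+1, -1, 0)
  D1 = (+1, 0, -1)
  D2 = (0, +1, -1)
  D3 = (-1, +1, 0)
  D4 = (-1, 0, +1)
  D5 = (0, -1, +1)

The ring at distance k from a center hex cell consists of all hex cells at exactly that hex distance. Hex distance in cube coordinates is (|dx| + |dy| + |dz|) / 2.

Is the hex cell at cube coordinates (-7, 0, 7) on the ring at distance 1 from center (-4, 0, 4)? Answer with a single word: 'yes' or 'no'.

|px - cx| = |-7 - (-4)| = 3
|py - cy| = |0 - 0| = 0
|pz - cz| = |7 - 4| = 3
distance = (3+0+3)/2 = 6/2 = 3
radius = 1; distance != radius -> no

Answer: no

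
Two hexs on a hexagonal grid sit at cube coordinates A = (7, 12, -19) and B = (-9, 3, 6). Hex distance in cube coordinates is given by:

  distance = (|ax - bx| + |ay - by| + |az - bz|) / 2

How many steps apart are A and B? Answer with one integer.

|ax - bx| = |7 - (-9)| = 16
|ay - by| = |12 - 3| = 9
|az - bz| = |-19 - 6| = 25
distance = (16 + 9 + 25) / 2 = 50 / 2 = 25

Answer: 25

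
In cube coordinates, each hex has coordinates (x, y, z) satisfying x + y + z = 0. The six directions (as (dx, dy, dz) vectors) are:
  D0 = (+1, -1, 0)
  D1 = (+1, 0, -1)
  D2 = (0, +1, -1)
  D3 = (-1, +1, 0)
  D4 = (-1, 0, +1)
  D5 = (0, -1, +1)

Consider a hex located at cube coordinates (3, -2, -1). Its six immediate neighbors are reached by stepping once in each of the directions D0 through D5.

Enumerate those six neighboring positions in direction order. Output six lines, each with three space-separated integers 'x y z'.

Answer: 4 -3 -1
4 -2 -2
3 -1 -2
2 -1 -1
2 -2 0
3 -3 0

Derivation:
Center: (3, -2, -1). Add each direction:
  D0: (3, -2, -1) + (1, -1, 0) = (4, -3, -1)
  D1: (3, -2, -1) + (1, 0, -1) = (4, -2, -2)
  D2: (3, -2, -1) + (0, 1, -1) = (3, -1, -2)
  D3: (3, -2, -1) + (-1, 1, 0) = (2, -1, -1)
  D4: (3, -2, -1) + (-1, 0, 1) = (2, -2, 0)
  D5: (3, -2, -1) + (0, -1, 1) = (3, -3, 0)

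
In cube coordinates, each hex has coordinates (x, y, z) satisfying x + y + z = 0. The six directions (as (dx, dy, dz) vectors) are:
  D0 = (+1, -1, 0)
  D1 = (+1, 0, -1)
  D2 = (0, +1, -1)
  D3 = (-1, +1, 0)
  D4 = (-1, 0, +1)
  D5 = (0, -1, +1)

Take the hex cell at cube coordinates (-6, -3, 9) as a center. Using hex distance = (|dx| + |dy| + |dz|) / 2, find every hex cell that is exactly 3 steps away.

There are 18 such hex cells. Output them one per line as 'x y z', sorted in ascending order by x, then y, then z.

Walk ring at distance 3 from (-6, -3, 9):
Start at center + D4*3 = (-9, -3, 12)
  hex 0: (-9, -3, 12)
  hex 1: (-8, -4, 12)
  hex 2: (-7, -5, 12)
  hex 3: (-6, -6, 12)
  hex 4: (-5, -6, 11)
  hex 5: (-4, -6, 10)
  hex 6: (-3, -6, 9)
  hex 7: (-3, -5, 8)
  hex 8: (-3, -4, 7)
  hex 9: (-3, -3, 6)
  hex 10: (-4, -2, 6)
  hex 11: (-5, -1, 6)
  hex 12: (-6, 0, 6)
  hex 13: (-7, 0, 7)
  hex 14: (-8, 0, 8)
  hex 15: (-9, 0, 9)
  hex 16: (-9, -1, 10)
  hex 17: (-9, -2, 11)
Sorted: 18 hexes.

Answer: -9 -3 12
-9 -2 11
-9 -1 10
-9 0 9
-8 -4 12
-8 0 8
-7 -5 12
-7 0 7
-6 -6 12
-6 0 6
-5 -6 11
-5 -1 6
-4 -6 10
-4 -2 6
-3 -6 9
-3 -5 8
-3 -4 7
-3 -3 6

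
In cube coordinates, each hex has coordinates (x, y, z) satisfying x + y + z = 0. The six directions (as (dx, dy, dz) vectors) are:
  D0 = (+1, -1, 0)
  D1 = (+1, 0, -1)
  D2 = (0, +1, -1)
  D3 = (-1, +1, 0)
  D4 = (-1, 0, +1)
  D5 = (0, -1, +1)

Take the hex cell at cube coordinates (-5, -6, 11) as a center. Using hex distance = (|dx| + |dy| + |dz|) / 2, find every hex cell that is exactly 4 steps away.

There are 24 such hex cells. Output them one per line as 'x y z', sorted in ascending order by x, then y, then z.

Walk ring at distance 4 from (-5, -6, 11):
Start at center + D4*4 = (-9, -6, 15)
  hex 0: (-9, -6, 15)
  hex 1: (-8, -7, 15)
  hex 2: (-7, -8, 15)
  hex 3: (-6, -9, 15)
  hex 4: (-5, -10, 15)
  hex 5: (-4, -10, 14)
  hex 6: (-3, -10, 13)
  hex 7: (-2, -10, 12)
  hex 8: (-1, -10, 11)
  hex 9: (-1, -9, 10)
  hex 10: (-1, -8, 9)
  hex 11: (-1, -7, 8)
  hex 12: (-1, -6, 7)
  hex 13: (-2, -5, 7)
  hex 14: (-3, -4, 7)
  hex 15: (-4, -3, 7)
  hex 16: (-5, -2, 7)
  hex 17: (-6, -2, 8)
  hex 18: (-7, -2, 9)
  hex 19: (-8, -2, 10)
  hex 20: (-9, -2, 11)
  hex 21: (-9, -3, 12)
  hex 22: (-9, -4, 13)
  hex 23: (-9, -5, 14)
Sorted: 24 hexes.

Answer: -9 -6 15
-9 -5 14
-9 -4 13
-9 -3 12
-9 -2 11
-8 -7 15
-8 -2 10
-7 -8 15
-7 -2 9
-6 -9 15
-6 -2 8
-5 -10 15
-5 -2 7
-4 -10 14
-4 -3 7
-3 -10 13
-3 -4 7
-2 -10 12
-2 -5 7
-1 -10 11
-1 -9 10
-1 -8 9
-1 -7 8
-1 -6 7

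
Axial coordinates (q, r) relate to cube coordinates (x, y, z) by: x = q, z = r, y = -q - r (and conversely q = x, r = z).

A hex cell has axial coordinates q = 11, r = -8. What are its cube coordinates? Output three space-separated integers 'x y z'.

Answer: 11 -3 -8

Derivation:
x = q = 11
z = r = -8
y = -x - z = -(11) - (-8) = -3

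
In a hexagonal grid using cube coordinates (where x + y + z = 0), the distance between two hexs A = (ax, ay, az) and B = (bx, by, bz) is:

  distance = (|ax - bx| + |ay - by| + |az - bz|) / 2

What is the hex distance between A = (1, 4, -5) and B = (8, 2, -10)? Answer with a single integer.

|ax - bx| = |1 - 8| = 7
|ay - by| = |4 - 2| = 2
|az - bz| = |-5 - (-10)| = 5
distance = (7 + 2 + 5) / 2 = 14 / 2 = 7

Answer: 7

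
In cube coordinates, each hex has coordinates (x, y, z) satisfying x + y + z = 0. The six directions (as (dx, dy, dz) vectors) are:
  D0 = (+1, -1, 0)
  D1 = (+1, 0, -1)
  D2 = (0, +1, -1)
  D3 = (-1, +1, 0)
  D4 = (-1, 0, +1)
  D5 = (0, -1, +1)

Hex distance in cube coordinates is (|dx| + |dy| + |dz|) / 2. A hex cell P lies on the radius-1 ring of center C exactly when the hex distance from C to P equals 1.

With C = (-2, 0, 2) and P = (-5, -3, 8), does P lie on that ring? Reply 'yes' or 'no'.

|px - cx| = |-5 - (-2)| = 3
|py - cy| = |-3 - 0| = 3
|pz - cz| = |8 - 2| = 6
distance = (3+3+6)/2 = 12/2 = 6
radius = 1; distance != radius -> no

Answer: no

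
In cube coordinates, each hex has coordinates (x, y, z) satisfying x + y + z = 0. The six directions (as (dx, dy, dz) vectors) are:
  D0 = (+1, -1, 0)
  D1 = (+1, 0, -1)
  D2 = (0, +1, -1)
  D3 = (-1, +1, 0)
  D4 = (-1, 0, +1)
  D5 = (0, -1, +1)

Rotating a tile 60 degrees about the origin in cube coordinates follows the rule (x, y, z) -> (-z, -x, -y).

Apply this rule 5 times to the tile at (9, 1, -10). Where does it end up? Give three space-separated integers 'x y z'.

Answer: -1 10 -9

Derivation:
Start: (9, 1, -10)
Step 1: (9, 1, -10) -> (-(-10), -(9), -(1)) = (10, -9, -1)
Step 2: (10, -9, -1) -> (-(-1), -(10), -(-9)) = (1, -10, 9)
Step 3: (1, -10, 9) -> (-(9), -(1), -(-10)) = (-9, -1, 10)
Step 4: (-9, -1, 10) -> (-(10), -(-9), -(-1)) = (-10, 9, 1)
Step 5: (-10, 9, 1) -> (-(1), -(-10), -(9)) = (-1, 10, -9)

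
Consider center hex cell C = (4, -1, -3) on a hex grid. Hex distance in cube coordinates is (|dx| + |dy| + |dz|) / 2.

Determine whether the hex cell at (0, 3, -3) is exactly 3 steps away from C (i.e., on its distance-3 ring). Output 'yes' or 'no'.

Answer: no

Derivation:
|px - cx| = |0 - 4| = 4
|py - cy| = |3 - (-1)| = 4
|pz - cz| = |-3 - (-3)| = 0
distance = (4+4+0)/2 = 8/2 = 4
radius = 3; distance != radius -> no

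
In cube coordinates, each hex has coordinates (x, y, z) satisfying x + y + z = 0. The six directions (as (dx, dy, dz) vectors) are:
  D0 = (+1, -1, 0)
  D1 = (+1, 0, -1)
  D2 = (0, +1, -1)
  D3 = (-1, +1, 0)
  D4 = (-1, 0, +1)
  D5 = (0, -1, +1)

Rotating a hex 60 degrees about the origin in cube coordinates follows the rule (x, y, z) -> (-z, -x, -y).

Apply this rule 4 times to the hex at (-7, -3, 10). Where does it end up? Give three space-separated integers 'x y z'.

Answer: 10 -7 -3

Derivation:
Start: (-7, -3, 10)
Step 1: (-7, -3, 10) -> (-(10), -(-7), -(-3)) = (-10, 7, 3)
Step 2: (-10, 7, 3) -> (-(3), -(-10), -(7)) = (-3, 10, -7)
Step 3: (-3, 10, -7) -> (-(-7), -(-3), -(10)) = (7, 3, -10)
Step 4: (7, 3, -10) -> (-(-10), -(7), -(3)) = (10, -7, -3)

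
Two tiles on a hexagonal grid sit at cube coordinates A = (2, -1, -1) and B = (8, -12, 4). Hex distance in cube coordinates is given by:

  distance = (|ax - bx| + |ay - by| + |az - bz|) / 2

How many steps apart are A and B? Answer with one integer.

|ax - bx| = |2 - 8| = 6
|ay - by| = |-1 - (-12)| = 11
|az - bz| = |-1 - 4| = 5
distance = (6 + 11 + 5) / 2 = 22 / 2 = 11

Answer: 11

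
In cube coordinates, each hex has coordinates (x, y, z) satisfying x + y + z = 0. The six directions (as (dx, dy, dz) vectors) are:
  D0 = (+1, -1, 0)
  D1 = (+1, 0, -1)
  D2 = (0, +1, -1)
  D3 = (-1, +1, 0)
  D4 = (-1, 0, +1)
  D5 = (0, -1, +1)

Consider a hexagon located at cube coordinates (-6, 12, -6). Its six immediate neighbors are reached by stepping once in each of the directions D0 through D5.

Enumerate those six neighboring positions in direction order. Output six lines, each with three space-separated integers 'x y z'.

Answer: -5 11 -6
-5 12 -7
-6 13 -7
-7 13 -6
-7 12 -5
-6 11 -5

Derivation:
Center: (-6, 12, -6). Add each direction:
  D0: (-6, 12, -6) + (1, -1, 0) = (-5, 11, -6)
  D1: (-6, 12, -6) + (1, 0, -1) = (-5, 12, -7)
  D2: (-6, 12, -6) + (0, 1, -1) = (-6, 13, -7)
  D3: (-6, 12, -6) + (-1, 1, 0) = (-7, 13, -6)
  D4: (-6, 12, -6) + (-1, 0, 1) = (-7, 12, -5)
  D5: (-6, 12, -6) + (0, -1, 1) = (-6, 11, -5)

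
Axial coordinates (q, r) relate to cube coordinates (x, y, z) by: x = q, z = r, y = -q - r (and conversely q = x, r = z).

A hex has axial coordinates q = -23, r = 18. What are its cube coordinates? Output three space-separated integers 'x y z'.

x = q = -23
z = r = 18
y = -x - z = -(-23) - (18) = 5

Answer: -23 5 18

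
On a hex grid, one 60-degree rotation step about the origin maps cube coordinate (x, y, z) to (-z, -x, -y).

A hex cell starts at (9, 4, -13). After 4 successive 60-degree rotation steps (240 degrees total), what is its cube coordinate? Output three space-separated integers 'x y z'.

Answer: -13 9 4

Derivation:
Start: (9, 4, -13)
Step 1: (9, 4, -13) -> (-(-13), -(9), -(4)) = (13, -9, -4)
Step 2: (13, -9, -4) -> (-(-4), -(13), -(-9)) = (4, -13, 9)
Step 3: (4, -13, 9) -> (-(9), -(4), -(-13)) = (-9, -4, 13)
Step 4: (-9, -4, 13) -> (-(13), -(-9), -(-4)) = (-13, 9, 4)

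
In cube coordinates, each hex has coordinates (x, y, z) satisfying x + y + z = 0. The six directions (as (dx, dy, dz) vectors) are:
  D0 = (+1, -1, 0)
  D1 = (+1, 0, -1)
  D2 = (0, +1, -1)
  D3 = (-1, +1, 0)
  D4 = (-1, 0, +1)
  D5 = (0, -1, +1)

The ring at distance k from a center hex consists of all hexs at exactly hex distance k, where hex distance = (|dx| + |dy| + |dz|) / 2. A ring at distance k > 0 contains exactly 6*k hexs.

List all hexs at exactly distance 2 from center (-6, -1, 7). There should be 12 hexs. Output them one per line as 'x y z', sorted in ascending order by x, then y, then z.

Walk ring at distance 2 from (-6, -1, 7):
Start at center + D4*2 = (-8, -1, 9)
  hex 0: (-8, -1, 9)
  hex 1: (-7, -2, 9)
  hex 2: (-6, -3, 9)
  hex 3: (-5, -3, 8)
  hex 4: (-4, -3, 7)
  hex 5: (-4, -2, 6)
  hex 6: (-4, -1, 5)
  hex 7: (-5, 0, 5)
  hex 8: (-6, 1, 5)
  hex 9: (-7, 1, 6)
  hex 10: (-8, 1, 7)
  hex 11: (-8, 0, 8)
Sorted: 12 hexes.

Answer: -8 -1 9
-8 0 8
-8 1 7
-7 -2 9
-7 1 6
-6 -3 9
-6 1 5
-5 -3 8
-5 0 5
-4 -3 7
-4 -2 6
-4 -1 5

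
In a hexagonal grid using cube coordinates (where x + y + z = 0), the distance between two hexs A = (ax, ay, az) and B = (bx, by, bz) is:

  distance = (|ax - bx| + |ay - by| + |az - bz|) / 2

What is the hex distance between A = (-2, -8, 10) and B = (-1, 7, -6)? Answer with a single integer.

|ax - bx| = |-2 - (-1)| = 1
|ay - by| = |-8 - 7| = 15
|az - bz| = |10 - (-6)| = 16
distance = (1 + 15 + 16) / 2 = 32 / 2 = 16

Answer: 16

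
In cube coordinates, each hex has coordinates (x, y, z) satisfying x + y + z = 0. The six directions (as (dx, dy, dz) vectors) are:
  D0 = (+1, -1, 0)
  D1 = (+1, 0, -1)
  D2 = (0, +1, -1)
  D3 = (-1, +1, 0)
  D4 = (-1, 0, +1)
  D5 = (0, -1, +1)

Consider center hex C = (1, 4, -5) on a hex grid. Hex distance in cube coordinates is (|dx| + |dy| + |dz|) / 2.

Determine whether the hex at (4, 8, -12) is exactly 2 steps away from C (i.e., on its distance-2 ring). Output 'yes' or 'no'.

|px - cx| = |4 - 1| = 3
|py - cy| = |8 - 4| = 4
|pz - cz| = |-12 - (-5)| = 7
distance = (3+4+7)/2 = 14/2 = 7
radius = 2; distance != radius -> no

Answer: no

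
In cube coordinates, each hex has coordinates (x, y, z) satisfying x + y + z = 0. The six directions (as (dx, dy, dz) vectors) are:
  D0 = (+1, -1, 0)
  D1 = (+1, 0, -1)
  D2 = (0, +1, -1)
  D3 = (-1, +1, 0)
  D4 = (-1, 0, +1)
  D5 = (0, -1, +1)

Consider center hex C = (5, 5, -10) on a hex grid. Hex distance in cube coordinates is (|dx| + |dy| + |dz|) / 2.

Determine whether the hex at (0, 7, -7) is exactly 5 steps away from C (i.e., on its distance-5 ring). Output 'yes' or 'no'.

Answer: yes

Derivation:
|px - cx| = |0 - 5| = 5
|py - cy| = |7 - 5| = 2
|pz - cz| = |-7 - (-10)| = 3
distance = (5+2+3)/2 = 10/2 = 5
radius = 5; distance == radius -> yes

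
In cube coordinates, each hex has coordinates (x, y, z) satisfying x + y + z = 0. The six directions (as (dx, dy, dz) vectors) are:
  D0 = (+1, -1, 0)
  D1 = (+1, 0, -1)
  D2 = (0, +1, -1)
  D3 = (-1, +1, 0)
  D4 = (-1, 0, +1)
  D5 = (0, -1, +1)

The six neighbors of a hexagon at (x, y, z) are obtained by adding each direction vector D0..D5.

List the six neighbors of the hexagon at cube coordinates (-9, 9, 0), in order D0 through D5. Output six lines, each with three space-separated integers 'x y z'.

Center: (-9, 9, 0). Add each direction:
  D0: (-9, 9, 0) + (1, -1, 0) = (-8, 8, 0)
  D1: (-9, 9, 0) + (1, 0, -1) = (-8, 9, -1)
  D2: (-9, 9, 0) + (0, 1, -1) = (-9, 10, -1)
  D3: (-9, 9, 0) + (-1, 1, 0) = (-10, 10, 0)
  D4: (-9, 9, 0) + (-1, 0, 1) = (-10, 9, 1)
  D5: (-9, 9, 0) + (0, -1, 1) = (-9, 8, 1)

Answer: -8 8 0
-8 9 -1
-9 10 -1
-10 10 0
-10 9 1
-9 8 1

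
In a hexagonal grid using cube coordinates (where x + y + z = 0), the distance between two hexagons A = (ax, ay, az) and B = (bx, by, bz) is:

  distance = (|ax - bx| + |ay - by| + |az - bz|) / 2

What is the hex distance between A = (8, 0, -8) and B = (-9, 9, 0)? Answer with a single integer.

|ax - bx| = |8 - (-9)| = 17
|ay - by| = |0 - 9| = 9
|az - bz| = |-8 - 0| = 8
distance = (17 + 9 + 8) / 2 = 34 / 2 = 17

Answer: 17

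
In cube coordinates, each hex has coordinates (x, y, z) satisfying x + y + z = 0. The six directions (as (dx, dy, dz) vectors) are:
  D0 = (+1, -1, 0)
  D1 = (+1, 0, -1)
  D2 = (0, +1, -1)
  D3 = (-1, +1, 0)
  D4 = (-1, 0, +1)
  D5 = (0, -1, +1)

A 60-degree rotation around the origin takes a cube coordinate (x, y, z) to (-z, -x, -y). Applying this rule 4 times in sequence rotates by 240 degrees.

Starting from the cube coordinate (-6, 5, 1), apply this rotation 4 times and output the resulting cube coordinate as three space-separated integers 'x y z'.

Start: (-6, 5, 1)
Step 1: (-6, 5, 1) -> (-(1), -(-6), -(5)) = (-1, 6, -5)
Step 2: (-1, 6, -5) -> (-(-5), -(-1), -(6)) = (5, 1, -6)
Step 3: (5, 1, -6) -> (-(-6), -(5), -(1)) = (6, -5, -1)
Step 4: (6, -5, -1) -> (-(-1), -(6), -(-5)) = (1, -6, 5)

Answer: 1 -6 5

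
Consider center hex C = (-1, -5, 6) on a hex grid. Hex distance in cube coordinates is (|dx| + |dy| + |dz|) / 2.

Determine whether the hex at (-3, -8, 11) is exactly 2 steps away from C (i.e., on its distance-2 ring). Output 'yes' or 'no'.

Answer: no

Derivation:
|px - cx| = |-3 - (-1)| = 2
|py - cy| = |-8 - (-5)| = 3
|pz - cz| = |11 - 6| = 5
distance = (2+3+5)/2 = 10/2 = 5
radius = 2; distance != radius -> no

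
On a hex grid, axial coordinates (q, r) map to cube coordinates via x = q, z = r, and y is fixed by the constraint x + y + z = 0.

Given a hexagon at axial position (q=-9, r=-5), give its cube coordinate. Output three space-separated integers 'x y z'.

x = q = -9
z = r = -5
y = -x - z = -(-9) - (-5) = 14

Answer: -9 14 -5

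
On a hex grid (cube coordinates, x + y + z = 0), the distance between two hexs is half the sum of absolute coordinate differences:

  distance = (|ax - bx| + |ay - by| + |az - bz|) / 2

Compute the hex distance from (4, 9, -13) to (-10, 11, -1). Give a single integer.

Answer: 14

Derivation:
|ax - bx| = |4 - (-10)| = 14
|ay - by| = |9 - 11| = 2
|az - bz| = |-13 - (-1)| = 12
distance = (14 + 2 + 12) / 2 = 28 / 2 = 14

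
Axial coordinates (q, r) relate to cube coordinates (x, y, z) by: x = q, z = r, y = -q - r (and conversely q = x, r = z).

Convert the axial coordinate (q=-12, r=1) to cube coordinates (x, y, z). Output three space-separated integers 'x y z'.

Answer: -12 11 1

Derivation:
x = q = -12
z = r = 1
y = -x - z = -(-12) - (1) = 11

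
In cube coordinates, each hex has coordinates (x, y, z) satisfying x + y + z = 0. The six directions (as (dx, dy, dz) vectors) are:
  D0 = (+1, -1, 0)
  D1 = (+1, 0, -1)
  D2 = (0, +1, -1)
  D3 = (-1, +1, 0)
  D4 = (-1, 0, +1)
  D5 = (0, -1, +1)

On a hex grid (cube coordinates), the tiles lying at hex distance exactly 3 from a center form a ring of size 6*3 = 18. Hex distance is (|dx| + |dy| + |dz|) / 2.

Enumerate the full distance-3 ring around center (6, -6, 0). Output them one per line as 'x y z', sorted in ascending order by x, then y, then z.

Walk ring at distance 3 from (6, -6, 0):
Start at center + D4*3 = (3, -6, 3)
  hex 0: (3, -6, 3)
  hex 1: (4, -7, 3)
  hex 2: (5, -8, 3)
  hex 3: (6, -9, 3)
  hex 4: (7, -9, 2)
  hex 5: (8, -9, 1)
  hex 6: (9, -9, 0)
  hex 7: (9, -8, -1)
  hex 8: (9, -7, -2)
  hex 9: (9, -6, -3)
  hex 10: (8, -5, -3)
  hex 11: (7, -4, -3)
  hex 12: (6, -3, -3)
  hex 13: (5, -3, -2)
  hex 14: (4, -3, -1)
  hex 15: (3, -3, 0)
  hex 16: (3, -4, 1)
  hex 17: (3, -5, 2)
Sorted: 18 hexes.

Answer: 3 -6 3
3 -5 2
3 -4 1
3 -3 0
4 -7 3
4 -3 -1
5 -8 3
5 -3 -2
6 -9 3
6 -3 -3
7 -9 2
7 -4 -3
8 -9 1
8 -5 -3
9 -9 0
9 -8 -1
9 -7 -2
9 -6 -3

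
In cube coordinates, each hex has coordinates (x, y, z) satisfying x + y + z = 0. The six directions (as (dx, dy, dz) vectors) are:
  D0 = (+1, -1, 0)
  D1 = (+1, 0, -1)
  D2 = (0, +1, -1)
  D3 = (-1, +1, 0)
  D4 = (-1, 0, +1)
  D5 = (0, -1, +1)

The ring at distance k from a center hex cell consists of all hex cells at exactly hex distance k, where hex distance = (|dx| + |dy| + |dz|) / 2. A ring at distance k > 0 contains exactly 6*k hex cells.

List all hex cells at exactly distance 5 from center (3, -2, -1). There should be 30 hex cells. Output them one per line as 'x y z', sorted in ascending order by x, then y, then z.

Walk ring at distance 5 from (3, -2, -1):
Start at center + D4*5 = (-2, -2, 4)
  hex 0: (-2, -2, 4)
  hex 1: (-1, -3, 4)
  hex 2: (0, -4, 4)
  hex 3: (1, -5, 4)
  hex 4: (2, -6, 4)
  hex 5: (3, -7, 4)
  hex 6: (4, -7, 3)
  hex 7: (5, -7, 2)
  hex 8: (6, -7, 1)
  hex 9: (7, -7, 0)
  hex 10: (8, -7, -1)
  hex 11: (8, -6, -2)
  hex 12: (8, -5, -3)
  hex 13: (8, -4, -4)
  hex 14: (8, -3, -5)
  hex 15: (8, -2, -6)
  hex 16: (7, -1, -6)
  hex 17: (6, 0, -6)
  hex 18: (5, 1, -6)
  hex 19: (4, 2, -6)
  hex 20: (3, 3, -6)
  hex 21: (2, 3, -5)
  hex 22: (1, 3, -4)
  hex 23: (0, 3, -3)
  hex 24: (-1, 3, -2)
  hex 25: (-2, 3, -1)
  hex 26: (-2, 2, 0)
  hex 27: (-2, 1, 1)
  hex 28: (-2, 0, 2)
  hex 29: (-2, -1, 3)
Sorted: 30 hexes.

Answer: -2 -2 4
-2 -1 3
-2 0 2
-2 1 1
-2 2 0
-2 3 -1
-1 -3 4
-1 3 -2
0 -4 4
0 3 -3
1 -5 4
1 3 -4
2 -6 4
2 3 -5
3 -7 4
3 3 -6
4 -7 3
4 2 -6
5 -7 2
5 1 -6
6 -7 1
6 0 -6
7 -7 0
7 -1 -6
8 -7 -1
8 -6 -2
8 -5 -3
8 -4 -4
8 -3 -5
8 -2 -6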